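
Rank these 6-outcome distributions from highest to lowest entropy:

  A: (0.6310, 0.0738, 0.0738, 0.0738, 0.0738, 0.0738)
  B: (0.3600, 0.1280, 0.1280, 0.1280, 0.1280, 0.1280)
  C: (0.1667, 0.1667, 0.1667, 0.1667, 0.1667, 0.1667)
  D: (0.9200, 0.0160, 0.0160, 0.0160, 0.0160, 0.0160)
C > B > A > D

Key insight: Entropy is maximized by uniform distributions and minimized by concentrated distributions.

Entropies:
  H(A) = 1.8067 bits
  H(B) = 2.4287 bits
  H(C) = 2.5850 bits
  H(D) = 0.5879 bits

Ranking: C > B > A > D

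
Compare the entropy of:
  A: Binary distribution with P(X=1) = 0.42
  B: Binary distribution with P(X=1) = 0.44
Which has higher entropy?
B

For binary distributions, entropy is maximized at p=0.5 and decreases as p moves toward 0 or 1.

H(A) = H(0.42) = 0.9815 bits
H(B) = H(0.44) = 0.9896 bits

Distribution B (p=0.44) is closer to uniform (p=0.5), so it has higher entropy.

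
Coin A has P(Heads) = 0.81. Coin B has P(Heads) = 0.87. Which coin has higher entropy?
A

For binary distributions, entropy is maximized at p=0.5 and decreases as p moves toward 0 or 1.

H(A) = H(0.81) = 0.7015 bits
H(B) = H(0.87) = 0.5574 bits

Distribution A (p=0.81) is closer to uniform (p=0.5), so it has higher entropy.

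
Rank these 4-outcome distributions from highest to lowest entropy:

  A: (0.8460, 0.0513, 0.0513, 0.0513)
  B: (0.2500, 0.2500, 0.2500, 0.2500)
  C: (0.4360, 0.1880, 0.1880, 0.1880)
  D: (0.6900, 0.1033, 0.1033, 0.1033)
B > C > D > A

Key insight: Entropy is maximized by uniform distributions and minimized by concentrated distributions.

Entropies:
  H(A) = 0.8638 bits
  H(B) = 2.0000 bits
  H(C) = 1.8821 bits
  H(D) = 1.3845 bits

Ranking: B > C > D > A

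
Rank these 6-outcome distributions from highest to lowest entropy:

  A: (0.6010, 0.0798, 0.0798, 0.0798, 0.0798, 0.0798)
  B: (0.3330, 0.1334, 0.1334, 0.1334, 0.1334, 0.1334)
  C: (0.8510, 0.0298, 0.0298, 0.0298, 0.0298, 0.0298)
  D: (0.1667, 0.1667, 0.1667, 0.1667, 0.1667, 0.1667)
D > B > A > C

Key insight: Entropy is maximized by uniform distributions and minimized by concentrated distributions.

Entropies:
  H(A) = 1.8968 bits
  H(B) = 2.4667 bits
  H(C) = 0.9533 bits
  H(D) = 2.5850 bits

Ranking: D > B > A > C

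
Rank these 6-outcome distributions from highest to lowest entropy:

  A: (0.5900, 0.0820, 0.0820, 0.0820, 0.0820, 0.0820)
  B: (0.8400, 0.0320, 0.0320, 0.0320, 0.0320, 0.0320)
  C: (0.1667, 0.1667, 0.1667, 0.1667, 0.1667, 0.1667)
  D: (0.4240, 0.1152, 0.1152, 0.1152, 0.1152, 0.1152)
C > D > A > B

Key insight: Entropy is maximized by uniform distributions and minimized by concentrated distributions.

Entropies:
  H(A) = 1.9285 bits
  H(B) = 1.0058 bits
  H(C) = 2.5850 bits
  H(D) = 2.3207 bits

Ranking: C > D > A > B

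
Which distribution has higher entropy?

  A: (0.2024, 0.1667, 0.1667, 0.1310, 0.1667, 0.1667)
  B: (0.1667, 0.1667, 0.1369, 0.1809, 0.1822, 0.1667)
B

Both distributions are close to uniform, making this a harder comparison.

H(A) = 2.5738 bits
H(B) = 2.5790 bits

The distribution closer to uniform has higher entropy.
Answer: B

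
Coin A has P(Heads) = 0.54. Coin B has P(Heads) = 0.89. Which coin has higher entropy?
A

For binary distributions, entropy is maximized at p=0.5 and decreases as p moves toward 0 or 1.

H(A) = H(0.54) = 0.9954 bits
H(B) = H(0.89) = 0.4999 bits

Distribution A (p=0.54) is closer to uniform (p=0.5), so it has higher entropy.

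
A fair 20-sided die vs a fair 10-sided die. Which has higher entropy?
20-sided die

Both are uniform distributions; for uniform over n outcomes, H = log₂(n). H(20-sided) = log₂(20) = 4.322 bits and H(10-sided) = log₂(10) = 3.322 bits. More outcomes in a uniform distribution means higher entropy.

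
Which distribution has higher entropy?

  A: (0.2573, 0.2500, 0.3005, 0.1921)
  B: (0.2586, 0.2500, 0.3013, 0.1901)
A

Both distributions are close to uniform, making this a harder comparison.

H(A) = 1.9824 bits
H(B) = 1.9814 bits

The distribution closer to uniform has higher entropy.
Answer: A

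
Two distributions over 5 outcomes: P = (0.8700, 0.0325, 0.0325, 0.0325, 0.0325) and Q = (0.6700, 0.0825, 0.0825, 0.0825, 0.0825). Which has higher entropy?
Q

P is highly concentrated on one outcome (87%), making it nearly deterministic. Q spreads its mass more evenly (max 67%). The more spread-out distribution has higher entropy: H(P) ≈ 0.817 bits, H(Q) ≈ 1.575 bits.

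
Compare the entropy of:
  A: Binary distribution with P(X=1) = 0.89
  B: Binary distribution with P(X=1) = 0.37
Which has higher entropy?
B

For binary distributions, entropy is maximized at p=0.5 and decreases as p moves toward 0 or 1.

H(A) = H(0.89) = 0.4999 bits
H(B) = H(0.37) = 0.9507 bits

Distribution B (p=0.37) is closer to uniform (p=0.5), so it has higher entropy.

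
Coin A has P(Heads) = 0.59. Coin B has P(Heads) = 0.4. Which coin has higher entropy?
A

For binary distributions, entropy is maximized at p=0.5 and decreases as p moves toward 0 or 1.

H(A) = H(0.59) = 0.9765 bits
H(B) = H(0.4) = 0.9710 bits

Distribution A (p=0.59) is closer to uniform (p=0.5), so it has higher entropy.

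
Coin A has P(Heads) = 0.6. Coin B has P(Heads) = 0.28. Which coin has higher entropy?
A

For binary distributions, entropy is maximized at p=0.5 and decreases as p moves toward 0 or 1.

H(A) = H(0.6) = 0.9710 bits
H(B) = H(0.28) = 0.8555 bits

Distribution A (p=0.6) is closer to uniform (p=0.5), so it has higher entropy.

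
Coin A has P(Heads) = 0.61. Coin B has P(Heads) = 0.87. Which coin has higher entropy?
A

For binary distributions, entropy is maximized at p=0.5 and decreases as p moves toward 0 or 1.

H(A) = H(0.61) = 0.9648 bits
H(B) = H(0.87) = 0.5574 bits

Distribution A (p=0.61) is closer to uniform (p=0.5), so it has higher entropy.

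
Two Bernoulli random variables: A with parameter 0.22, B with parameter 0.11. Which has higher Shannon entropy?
A

For binary distributions, entropy is maximized at p=0.5 and decreases as p moves toward 0 or 1.

H(A) = H(0.22) = 0.7602 bits
H(B) = H(0.11) = 0.4999 bits

Distribution A (p=0.22) is closer to uniform (p=0.5), so it has higher entropy.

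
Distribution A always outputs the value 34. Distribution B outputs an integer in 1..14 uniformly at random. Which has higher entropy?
B

A is deterministic, so H(A) = 0. B is uniform over 14 outcomes, so H(B) = log₂(14) = 3.807 bits. Any distribution with genuine randomness has higher entropy than a deterministic one.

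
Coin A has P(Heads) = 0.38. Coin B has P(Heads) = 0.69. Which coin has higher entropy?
A

For binary distributions, entropy is maximized at p=0.5 and decreases as p moves toward 0 or 1.

H(A) = H(0.38) = 0.9580 bits
H(B) = H(0.69) = 0.8932 bits

Distribution A (p=0.38) is closer to uniform (p=0.5), so it has higher entropy.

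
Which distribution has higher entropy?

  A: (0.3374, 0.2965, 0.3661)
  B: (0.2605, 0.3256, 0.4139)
A

Both distributions are close to uniform, making this a harder comparison.

H(A) = 1.5796 bits
H(B) = 1.5594 bits

The distribution closer to uniform has higher entropy.
Answer: A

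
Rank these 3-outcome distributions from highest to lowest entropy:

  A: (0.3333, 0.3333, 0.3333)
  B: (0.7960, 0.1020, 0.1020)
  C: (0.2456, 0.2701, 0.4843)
A > C > B

Key insight: Entropy is maximized by uniform distributions and minimized by concentrated distributions.

- Uniform distributions have maximum entropy log₂(3) = 1.5850 bits
- The more "peaked" or concentrated a distribution, the lower its entropy

Entropies:
  H(A) = 1.5850 bits
  H(B) = 0.9339 bits
  H(C) = 1.5142 bits

Ranking: A > C > B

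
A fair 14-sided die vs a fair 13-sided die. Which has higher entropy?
14-sided die

Both are uniform distributions; for uniform over n outcomes, H = log₂(n). H(14-sided) = log₂(14) = 3.807 bits and H(13-sided) = log₂(13) = 3.700 bits. More outcomes in a uniform distribution means higher entropy.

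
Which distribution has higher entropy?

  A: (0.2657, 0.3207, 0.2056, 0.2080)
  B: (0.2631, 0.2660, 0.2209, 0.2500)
B

Both distributions are close to uniform, making this a harder comparison.

H(A) = 1.9746 bits
H(B) = 1.9962 bits

The distribution closer to uniform has higher entropy.
Answer: B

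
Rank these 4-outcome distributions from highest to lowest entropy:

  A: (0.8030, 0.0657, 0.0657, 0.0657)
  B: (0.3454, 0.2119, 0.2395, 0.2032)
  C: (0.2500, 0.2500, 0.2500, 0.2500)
C > B > A

Key insight: Entropy is maximized by uniform distributions and minimized by concentrated distributions.

- Uniform distributions have maximum entropy log₂(4) = 2.0000 bits
- The more "peaked" or concentrated a distribution, the lower its entropy

Entropies:
  H(A) = 1.0281 bits
  H(B) = 1.9651 bits
  H(C) = 2.0000 bits

Ranking: C > B > A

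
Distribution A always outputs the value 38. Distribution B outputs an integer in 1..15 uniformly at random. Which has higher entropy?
B

A is deterministic, so H(A) = 0. B is uniform over 15 outcomes, so H(B) = log₂(15) = 3.907 bits. Any distribution with genuine randomness has higher entropy than a deterministic one.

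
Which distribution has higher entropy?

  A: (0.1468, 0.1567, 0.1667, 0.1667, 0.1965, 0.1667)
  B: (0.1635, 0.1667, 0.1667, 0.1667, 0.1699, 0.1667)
B

Both distributions are close to uniform, making this a harder comparison.

H(A) = 2.5791 bits
H(B) = 2.5849 bits

The distribution closer to uniform has higher entropy.
Answer: B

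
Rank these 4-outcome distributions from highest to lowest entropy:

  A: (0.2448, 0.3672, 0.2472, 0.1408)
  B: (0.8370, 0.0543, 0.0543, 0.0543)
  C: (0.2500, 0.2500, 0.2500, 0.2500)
C > A > B

Key insight: Entropy is maximized by uniform distributions and minimized by concentrated distributions.

- Uniform distributions have maximum entropy log₂(4) = 2.0000 bits
- The more "peaked" or concentrated a distribution, the lower its entropy

Entropies:
  H(A) = 1.9244 bits
  H(B) = 0.8998 bits
  H(C) = 2.0000 bits

Ranking: C > A > B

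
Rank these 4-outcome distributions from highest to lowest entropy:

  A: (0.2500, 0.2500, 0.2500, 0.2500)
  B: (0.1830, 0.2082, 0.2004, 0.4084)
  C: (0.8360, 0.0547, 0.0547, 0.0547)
A > B > C

Key insight: Entropy is maximized by uniform distributions and minimized by concentrated distributions.

- Uniform distributions have maximum entropy log₂(4) = 2.0000 bits
- The more "peaked" or concentrated a distribution, the lower its entropy

Entropies:
  H(A) = 2.0000 bits
  H(B) = 1.9121 bits
  H(C) = 0.9037 bits

Ranking: A > B > C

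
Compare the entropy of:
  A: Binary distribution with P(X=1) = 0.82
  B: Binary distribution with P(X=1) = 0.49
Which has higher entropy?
B

For binary distributions, entropy is maximized at p=0.5 and decreases as p moves toward 0 or 1.

H(A) = H(0.82) = 0.6801 bits
H(B) = H(0.49) = 0.9997 bits

Distribution B (p=0.49) is closer to uniform (p=0.5), so it has higher entropy.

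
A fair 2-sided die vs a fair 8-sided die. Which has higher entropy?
8-sided die

Both are uniform distributions; for uniform over n outcomes, H = log₂(n). H(2-sided) = log₂(2) = 1.000 bits and H(8-sided) = log₂(8) = 3.000 bits. More outcomes in a uniform distribution means higher entropy.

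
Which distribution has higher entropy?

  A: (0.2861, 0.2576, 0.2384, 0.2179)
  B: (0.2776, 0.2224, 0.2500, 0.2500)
B

Both distributions are close to uniform, making this a harder comparison.

H(A) = 1.9927 bits
H(B) = 1.9956 bits

The distribution closer to uniform has higher entropy.
Answer: B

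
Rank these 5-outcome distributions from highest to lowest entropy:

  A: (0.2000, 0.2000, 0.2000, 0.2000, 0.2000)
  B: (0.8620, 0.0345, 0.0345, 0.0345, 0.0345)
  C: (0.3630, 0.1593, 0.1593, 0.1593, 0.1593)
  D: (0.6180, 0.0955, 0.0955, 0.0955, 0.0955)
A > C > D > B

Key insight: Entropy is maximized by uniform distributions and minimized by concentrated distributions.

Entropies:
  H(A) = 2.3219 bits
  H(B) = 0.8550 bits
  H(C) = 2.2191 bits
  H(D) = 1.7234 bits

Ranking: A > C > D > B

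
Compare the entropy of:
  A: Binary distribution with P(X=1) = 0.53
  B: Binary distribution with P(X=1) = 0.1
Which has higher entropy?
A

For binary distributions, entropy is maximized at p=0.5 and decreases as p moves toward 0 or 1.

H(A) = H(0.53) = 0.9974 bits
H(B) = H(0.1) = 0.4690 bits

Distribution A (p=0.53) is closer to uniform (p=0.5), so it has higher entropy.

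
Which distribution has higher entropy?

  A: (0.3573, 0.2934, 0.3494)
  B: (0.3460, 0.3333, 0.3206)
B

Both distributions are close to uniform, making this a harder comparison.

H(A) = 1.5796 bits
H(B) = 1.5843 bits

The distribution closer to uniform has higher entropy.
Answer: B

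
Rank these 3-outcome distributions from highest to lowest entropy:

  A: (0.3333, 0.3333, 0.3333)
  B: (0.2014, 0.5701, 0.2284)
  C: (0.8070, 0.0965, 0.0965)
A > B > C

Key insight: Entropy is maximized by uniform distributions and minimized by concentrated distributions.

- Uniform distributions have maximum entropy log₂(3) = 1.5850 bits
- The more "peaked" or concentrated a distribution, the lower its entropy

Entropies:
  H(A) = 1.5850 bits
  H(B) = 1.4144 bits
  H(C) = 0.9007 bits

Ranking: A > B > C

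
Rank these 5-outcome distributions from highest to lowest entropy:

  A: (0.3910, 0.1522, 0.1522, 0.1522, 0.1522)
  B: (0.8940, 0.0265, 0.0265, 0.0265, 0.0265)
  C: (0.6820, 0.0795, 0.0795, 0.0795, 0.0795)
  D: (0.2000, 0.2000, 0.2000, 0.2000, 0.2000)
D > A > C > B

Key insight: Entropy is maximized by uniform distributions and minimized by concentrated distributions.

Entropies:
  H(A) = 2.1834 bits
  H(B) = 0.6997 bits
  H(C) = 1.5382 bits
  H(D) = 2.3219 bits

Ranking: D > A > C > B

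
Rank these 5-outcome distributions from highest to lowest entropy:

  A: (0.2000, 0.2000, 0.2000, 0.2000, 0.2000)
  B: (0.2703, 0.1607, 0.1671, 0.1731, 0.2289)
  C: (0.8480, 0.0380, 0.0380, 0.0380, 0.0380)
A > B > C

Key insight: Entropy is maximized by uniform distributions and minimized by concentrated distributions.

- Uniform distributions have maximum entropy log₂(5) = 2.3219 bits
- The more "peaked" or concentrated a distribution, the lower its entropy

Entropies:
  H(A) = 2.3219 bits
  H(B) = 2.2902 bits
  H(C) = 0.9188 bits

Ranking: A > B > C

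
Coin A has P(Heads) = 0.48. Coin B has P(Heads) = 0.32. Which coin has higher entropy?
A

For binary distributions, entropy is maximized at p=0.5 and decreases as p moves toward 0 or 1.

H(A) = H(0.48) = 0.9988 bits
H(B) = H(0.32) = 0.9044 bits

Distribution A (p=0.48) is closer to uniform (p=0.5), so it has higher entropy.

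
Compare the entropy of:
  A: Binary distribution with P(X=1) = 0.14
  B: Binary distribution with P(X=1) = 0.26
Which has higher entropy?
B

For binary distributions, entropy is maximized at p=0.5 and decreases as p moves toward 0 or 1.

H(A) = H(0.14) = 0.5842 bits
H(B) = H(0.26) = 0.8267 bits

Distribution B (p=0.26) is closer to uniform (p=0.5), so it has higher entropy.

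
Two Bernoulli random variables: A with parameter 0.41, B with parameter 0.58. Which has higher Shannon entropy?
B

For binary distributions, entropy is maximized at p=0.5 and decreases as p moves toward 0 or 1.

H(A) = H(0.41) = 0.9765 bits
H(B) = H(0.58) = 0.9815 bits

Distribution B (p=0.58) is closer to uniform (p=0.5), so it has higher entropy.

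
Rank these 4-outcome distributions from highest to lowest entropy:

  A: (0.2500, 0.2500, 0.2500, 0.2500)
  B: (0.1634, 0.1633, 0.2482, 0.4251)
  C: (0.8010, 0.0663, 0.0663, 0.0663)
A > B > C

Key insight: Entropy is maximized by uniform distributions and minimized by concentrated distributions.

- Uniform distributions have maximum entropy log₂(4) = 2.0000 bits
- The more "peaked" or concentrated a distribution, the lower its entropy

Entropies:
  H(A) = 2.0000 bits
  H(B) = 1.8776 bits
  H(C) = 1.0353 bits

Ranking: A > B > C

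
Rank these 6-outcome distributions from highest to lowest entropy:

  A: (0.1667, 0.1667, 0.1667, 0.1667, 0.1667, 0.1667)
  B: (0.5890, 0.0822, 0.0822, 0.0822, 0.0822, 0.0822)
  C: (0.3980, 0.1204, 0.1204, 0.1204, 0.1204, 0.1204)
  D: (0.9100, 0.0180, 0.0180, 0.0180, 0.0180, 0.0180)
A > C > B > D

Key insight: Entropy is maximized by uniform distributions and minimized by concentrated distributions.

Entropies:
  H(A) = 2.5850 bits
  H(B) = 1.9313 bits
  H(C) = 2.3676 bits
  H(D) = 0.6454 bits

Ranking: A > C > B > D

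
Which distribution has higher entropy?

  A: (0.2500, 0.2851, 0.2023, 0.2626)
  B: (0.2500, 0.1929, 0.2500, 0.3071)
A

Both distributions are close to uniform, making this a harder comparison.

H(A) = 1.9891 bits
H(B) = 1.9810 bits

The distribution closer to uniform has higher entropy.
Answer: A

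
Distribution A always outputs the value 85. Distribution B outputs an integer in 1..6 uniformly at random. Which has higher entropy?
B

A is deterministic, so H(A) = 0. B is uniform over 6 outcomes, so H(B) = log₂(6) = 2.585 bits. Any distribution with genuine randomness has higher entropy than a deterministic one.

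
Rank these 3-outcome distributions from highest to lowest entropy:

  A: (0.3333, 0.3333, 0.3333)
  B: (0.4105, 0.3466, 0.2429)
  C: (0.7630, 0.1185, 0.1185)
A > B > C

Key insight: Entropy is maximized by uniform distributions and minimized by concentrated distributions.

- Uniform distributions have maximum entropy log₂(3) = 1.5850 bits
- The more "peaked" or concentrated a distribution, the lower its entropy

Entropies:
  H(A) = 1.5850 bits
  H(B) = 1.5531 bits
  H(C) = 1.0270 bits

Ranking: A > B > C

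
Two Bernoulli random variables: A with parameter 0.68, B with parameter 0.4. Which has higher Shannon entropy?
B

For binary distributions, entropy is maximized at p=0.5 and decreases as p moves toward 0 or 1.

H(A) = H(0.68) = 0.9044 bits
H(B) = H(0.4) = 0.9710 bits

Distribution B (p=0.4) is closer to uniform (p=0.5), so it has higher entropy.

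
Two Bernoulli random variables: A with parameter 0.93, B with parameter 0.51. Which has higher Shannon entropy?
B

For binary distributions, entropy is maximized at p=0.5 and decreases as p moves toward 0 or 1.

H(A) = H(0.93) = 0.3659 bits
H(B) = H(0.51) = 0.9997 bits

Distribution B (p=0.51) is closer to uniform (p=0.5), so it has higher entropy.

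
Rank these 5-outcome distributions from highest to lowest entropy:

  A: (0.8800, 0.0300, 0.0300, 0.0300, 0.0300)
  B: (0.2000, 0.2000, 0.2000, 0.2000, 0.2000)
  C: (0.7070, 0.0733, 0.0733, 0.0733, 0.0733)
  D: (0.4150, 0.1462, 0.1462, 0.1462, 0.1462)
B > D > C > A

Key insight: Entropy is maximized by uniform distributions and minimized by concentrated distributions.

Entropies:
  H(A) = 0.7694 bits
  H(B) = 2.3219 bits
  H(C) = 1.4586 bits
  H(D) = 2.1491 bits

Ranking: B > D > C > A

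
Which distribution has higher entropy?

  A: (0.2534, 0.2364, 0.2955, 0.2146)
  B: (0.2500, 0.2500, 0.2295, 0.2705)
B

Both distributions are close to uniform, making this a harder comparison.

H(A) = 1.9900 bits
H(B) = 1.9976 bits

The distribution closer to uniform has higher entropy.
Answer: B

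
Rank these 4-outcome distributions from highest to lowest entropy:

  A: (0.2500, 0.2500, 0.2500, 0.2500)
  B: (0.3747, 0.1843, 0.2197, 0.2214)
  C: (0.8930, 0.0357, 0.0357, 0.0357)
A > B > C

Key insight: Entropy is maximized by uniform distributions and minimized by concentrated distributions.

- Uniform distributions have maximum entropy log₂(4) = 2.0000 bits
- The more "peaked" or concentrated a distribution, the lower its entropy

Entropies:
  H(A) = 2.0000 bits
  H(B) = 1.9422 bits
  H(C) = 0.6604 bits

Ranking: A > B > C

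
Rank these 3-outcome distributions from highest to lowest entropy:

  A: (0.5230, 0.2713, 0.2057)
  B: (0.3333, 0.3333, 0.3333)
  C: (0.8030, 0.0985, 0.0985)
B > A > C

Key insight: Entropy is maximized by uniform distributions and minimized by concentrated distributions.

- Uniform distributions have maximum entropy log₂(3) = 1.5850 bits
- The more "peaked" or concentrated a distribution, the lower its entropy

Entropies:
  H(A) = 1.4689 bits
  H(B) = 1.5850 bits
  H(C) = 0.9129 bits

Ranking: B > A > C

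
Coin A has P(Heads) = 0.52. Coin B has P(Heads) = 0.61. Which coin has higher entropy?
A

For binary distributions, entropy is maximized at p=0.5 and decreases as p moves toward 0 or 1.

H(A) = H(0.52) = 0.9988 bits
H(B) = H(0.61) = 0.9648 bits

Distribution A (p=0.52) is closer to uniform (p=0.5), so it has higher entropy.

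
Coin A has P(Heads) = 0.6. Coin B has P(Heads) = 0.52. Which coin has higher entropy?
B

For binary distributions, entropy is maximized at p=0.5 and decreases as p moves toward 0 or 1.

H(A) = H(0.6) = 0.9710 bits
H(B) = H(0.52) = 0.9988 bits

Distribution B (p=0.52) is closer to uniform (p=0.5), so it has higher entropy.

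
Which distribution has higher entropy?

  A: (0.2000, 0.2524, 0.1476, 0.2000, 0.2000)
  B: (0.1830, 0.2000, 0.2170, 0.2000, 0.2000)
B

Both distributions are close to uniform, making this a harder comparison.

H(A) = 2.3019 bits
H(B) = 2.3198 bits

The distribution closer to uniform has higher entropy.
Answer: B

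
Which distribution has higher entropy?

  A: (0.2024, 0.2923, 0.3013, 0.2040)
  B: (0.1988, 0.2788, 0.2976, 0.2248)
B

Both distributions are close to uniform, making this a harder comparison.

H(A) = 1.9745 bits
H(B) = 1.9815 bits

The distribution closer to uniform has higher entropy.
Answer: B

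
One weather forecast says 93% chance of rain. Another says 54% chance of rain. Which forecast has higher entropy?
54% forecast

Treat each forecast as a Bernoulli distribution. Binary entropy is maximized at p=0.5 and falls off symmetrically toward 0 or 1. The 54% forecast is closer to 50%, so it is more uncertain. H(93%) ≈ 0.366 bits, H(54%) ≈ 0.995 bits.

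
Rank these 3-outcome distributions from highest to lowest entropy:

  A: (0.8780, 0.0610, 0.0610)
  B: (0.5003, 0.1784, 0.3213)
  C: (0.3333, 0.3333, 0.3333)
C > B > A

Key insight: Entropy is maximized by uniform distributions and minimized by concentrated distributions.

- Uniform distributions have maximum entropy log₂(3) = 1.5850 bits
- The more "peaked" or concentrated a distribution, the lower its entropy

Entropies:
  H(A) = 0.6571 bits
  H(B) = 1.4698 bits
  H(C) = 1.5850 bits

Ranking: C > B > A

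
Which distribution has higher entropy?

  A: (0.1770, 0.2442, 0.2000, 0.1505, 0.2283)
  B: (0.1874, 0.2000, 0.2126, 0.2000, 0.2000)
B

Both distributions are close to uniform, making this a harder comparison.

H(A) = 2.3009 bits
H(B) = 2.3208 bits

The distribution closer to uniform has higher entropy.
Answer: B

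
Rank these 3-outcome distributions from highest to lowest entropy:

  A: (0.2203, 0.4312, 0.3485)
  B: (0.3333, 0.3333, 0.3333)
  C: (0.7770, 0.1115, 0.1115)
B > A > C

Key insight: Entropy is maximized by uniform distributions and minimized by concentrated distributions.

- Uniform distributions have maximum entropy log₂(3) = 1.5850 bits
- The more "peaked" or concentrated a distribution, the lower its entropy

Entropies:
  H(A) = 1.5341 bits
  H(B) = 1.5850 bits
  H(C) = 0.9886 bits

Ranking: B > A > C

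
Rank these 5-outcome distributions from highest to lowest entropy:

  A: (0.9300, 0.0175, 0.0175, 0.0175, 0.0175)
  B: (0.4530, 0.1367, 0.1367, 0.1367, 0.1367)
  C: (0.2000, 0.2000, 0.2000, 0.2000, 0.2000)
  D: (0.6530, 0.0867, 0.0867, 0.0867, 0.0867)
C > B > D > A

Key insight: Entropy is maximized by uniform distributions and minimized by concentrated distributions.

Entropies:
  H(A) = 0.5059 bits
  H(B) = 2.0876 bits
  H(C) = 2.3219 bits
  H(D) = 1.6254 bits

Ranking: C > B > D > A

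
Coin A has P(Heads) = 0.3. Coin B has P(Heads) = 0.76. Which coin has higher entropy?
A

For binary distributions, entropy is maximized at p=0.5 and decreases as p moves toward 0 or 1.

H(A) = H(0.3) = 0.8813 bits
H(B) = H(0.76) = 0.7950 bits

Distribution A (p=0.3) is closer to uniform (p=0.5), so it has higher entropy.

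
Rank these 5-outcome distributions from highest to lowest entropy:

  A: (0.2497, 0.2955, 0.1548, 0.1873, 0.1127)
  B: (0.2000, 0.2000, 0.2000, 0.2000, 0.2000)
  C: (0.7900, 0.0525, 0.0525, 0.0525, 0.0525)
B > A > C

Key insight: Entropy is maximized by uniform distributions and minimized by concentrated distributions.

- Uniform distributions have maximum entropy log₂(5) = 2.3219 bits
- The more "peaked" or concentrated a distribution, the lower its entropy

Entropies:
  H(A) = 2.2438 bits
  H(B) = 2.3219 bits
  H(C) = 1.1615 bits

Ranking: B > A > C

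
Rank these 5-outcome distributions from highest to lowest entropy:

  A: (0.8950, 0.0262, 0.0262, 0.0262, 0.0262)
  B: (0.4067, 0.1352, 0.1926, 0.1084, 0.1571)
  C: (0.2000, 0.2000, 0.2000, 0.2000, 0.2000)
C > B > A

Key insight: Entropy is maximized by uniform distributions and minimized by concentrated distributions.

- Uniform distributions have maximum entropy log₂(5) = 2.3219 bits
- The more "peaked" or concentrated a distribution, the lower its entropy

Entropies:
  H(A) = 0.6946 bits
  H(B) = 2.1427 bits
  H(C) = 2.3219 bits

Ranking: C > B > A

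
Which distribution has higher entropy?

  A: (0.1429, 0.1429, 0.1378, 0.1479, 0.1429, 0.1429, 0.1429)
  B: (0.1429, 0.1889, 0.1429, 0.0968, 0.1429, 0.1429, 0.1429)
A

Both distributions are close to uniform, making this a harder comparison.

H(A) = 2.8071 bits
H(B) = 2.7856 bits

The distribution closer to uniform has higher entropy.
Answer: A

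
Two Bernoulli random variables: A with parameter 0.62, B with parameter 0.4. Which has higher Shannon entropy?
B

For binary distributions, entropy is maximized at p=0.5 and decreases as p moves toward 0 or 1.

H(A) = H(0.62) = 0.9580 bits
H(B) = H(0.4) = 0.9710 bits

Distribution B (p=0.4) is closer to uniform (p=0.5), so it has higher entropy.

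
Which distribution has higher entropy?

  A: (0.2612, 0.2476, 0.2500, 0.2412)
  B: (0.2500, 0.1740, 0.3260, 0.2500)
A

Both distributions are close to uniform, making this a harder comparison.

H(A) = 1.9994 bits
H(B) = 1.9662 bits

The distribution closer to uniform has higher entropy.
Answer: A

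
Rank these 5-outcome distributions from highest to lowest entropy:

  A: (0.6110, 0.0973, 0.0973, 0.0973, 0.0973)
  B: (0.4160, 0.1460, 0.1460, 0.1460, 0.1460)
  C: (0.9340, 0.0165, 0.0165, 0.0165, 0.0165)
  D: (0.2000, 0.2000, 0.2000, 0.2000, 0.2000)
D > B > A > C

Key insight: Entropy is maximized by uniform distributions and minimized by concentrated distributions.

Entropies:
  H(A) = 1.7422 bits
  H(B) = 2.1475 bits
  H(C) = 0.4828 bits
  H(D) = 2.3219 bits

Ranking: D > B > A > C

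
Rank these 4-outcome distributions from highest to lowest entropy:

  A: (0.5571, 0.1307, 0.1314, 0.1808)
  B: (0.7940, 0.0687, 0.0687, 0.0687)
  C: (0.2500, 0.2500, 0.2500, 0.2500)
C > A > B

Key insight: Entropy is maximized by uniform distributions and minimized by concentrated distributions.

- Uniform distributions have maximum entropy log₂(4) = 2.0000 bits
- The more "peaked" or concentrated a distribution, the lower its entropy

Entropies:
  H(A) = 1.6847 bits
  H(B) = 1.0603 bits
  H(C) = 2.0000 bits

Ranking: C > A > B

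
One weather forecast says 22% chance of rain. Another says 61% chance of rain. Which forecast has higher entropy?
61% forecast

Treat each forecast as a Bernoulli distribution. Binary entropy is maximized at p=0.5 and falls off symmetrically toward 0 or 1. The 61% forecast is closer to 50%, so it is more uncertain. H(22%) ≈ 0.760 bits, H(61%) ≈ 0.965 bits.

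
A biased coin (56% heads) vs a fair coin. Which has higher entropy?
Fair coin

The fair coin is uniform (p=0.5), maximizing binary entropy at 1 bit. The biased coin has H(0.56) ≈ 0.990 bits — its outcome is more predictable, so its entropy is lower.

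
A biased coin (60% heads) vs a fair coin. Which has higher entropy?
Fair coin

The fair coin is uniform (p=0.5), maximizing binary entropy at 1 bit. The biased coin has H(0.60) ≈ 0.971 bits — its outcome is more predictable, so its entropy is lower.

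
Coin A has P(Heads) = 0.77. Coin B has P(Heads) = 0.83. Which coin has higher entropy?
A

For binary distributions, entropy is maximized at p=0.5 and decreases as p moves toward 0 or 1.

H(A) = H(0.77) = 0.7780 bits
H(B) = H(0.83) = 0.6577 bits

Distribution A (p=0.77) is closer to uniform (p=0.5), so it has higher entropy.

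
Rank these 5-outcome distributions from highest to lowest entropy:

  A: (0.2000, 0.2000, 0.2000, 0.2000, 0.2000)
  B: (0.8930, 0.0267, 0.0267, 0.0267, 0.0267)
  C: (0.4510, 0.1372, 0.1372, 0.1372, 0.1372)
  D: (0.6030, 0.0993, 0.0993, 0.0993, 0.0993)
A > C > D > B

Key insight: Entropy is maximized by uniform distributions and minimized by concentrated distributions.

Entropies:
  H(A) = 2.3219 bits
  H(B) = 0.7048 bits
  H(C) = 2.0911 bits
  H(D) = 1.7632 bits

Ranking: A > C > D > B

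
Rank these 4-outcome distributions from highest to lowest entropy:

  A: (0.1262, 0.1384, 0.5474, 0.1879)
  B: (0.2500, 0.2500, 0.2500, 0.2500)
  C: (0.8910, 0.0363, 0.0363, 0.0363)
B > A > C

Key insight: Entropy is maximized by uniform distributions and minimized by concentrated distributions.

- Uniform distributions have maximum entropy log₂(4) = 2.0000 bits
- The more "peaked" or concentrated a distribution, the lower its entropy

Entropies:
  H(A) = 1.7009 bits
  H(B) = 2.0000 bits
  H(C) = 0.6697 bits

Ranking: B > A > C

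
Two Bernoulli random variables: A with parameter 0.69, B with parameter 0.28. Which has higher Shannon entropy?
A

For binary distributions, entropy is maximized at p=0.5 and decreases as p moves toward 0 or 1.

H(A) = H(0.69) = 0.8932 bits
H(B) = H(0.28) = 0.8555 bits

Distribution A (p=0.69) is closer to uniform (p=0.5), so it has higher entropy.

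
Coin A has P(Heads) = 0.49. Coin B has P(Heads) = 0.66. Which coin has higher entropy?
A

For binary distributions, entropy is maximized at p=0.5 and decreases as p moves toward 0 or 1.

H(A) = H(0.49) = 0.9997 bits
H(B) = H(0.66) = 0.9248 bits

Distribution A (p=0.49) is closer to uniform (p=0.5), so it has higher entropy.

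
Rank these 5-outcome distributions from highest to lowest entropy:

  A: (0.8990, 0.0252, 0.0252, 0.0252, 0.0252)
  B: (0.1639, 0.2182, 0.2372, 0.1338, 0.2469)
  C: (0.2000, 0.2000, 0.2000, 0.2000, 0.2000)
C > B > A

Key insight: Entropy is maximized by uniform distributions and minimized by concentrated distributions.

- Uniform distributions have maximum entropy log₂(5) = 2.3219 bits
- The more "peaked" or concentrated a distribution, the lower its entropy

Entropies:
  H(A) = 0.6742 bits
  H(B) = 2.2858 bits
  H(C) = 2.3219 bits

Ranking: C > B > A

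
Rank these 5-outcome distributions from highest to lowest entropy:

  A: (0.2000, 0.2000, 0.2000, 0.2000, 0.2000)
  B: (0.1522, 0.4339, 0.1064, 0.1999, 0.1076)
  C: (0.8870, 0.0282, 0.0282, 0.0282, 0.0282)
A > B > C

Key insight: Entropy is maximized by uniform distributions and minimized by concentrated distributions.

- Uniform distributions have maximum entropy log₂(5) = 2.3219 bits
- The more "peaked" or concentrated a distribution, the lower its entropy

Entropies:
  H(A) = 2.3219 bits
  H(B) = 2.0904 bits
  H(C) = 0.7349 bits

Ranking: A > B > C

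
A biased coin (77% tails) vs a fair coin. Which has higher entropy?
Fair coin

The fair coin is uniform (p=0.5), maximizing binary entropy at 1 bit. The biased coin has H(0.77) ≈ 0.778 bits — its outcome is more predictable, so its entropy is lower.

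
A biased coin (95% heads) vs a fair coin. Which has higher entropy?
Fair coin

The fair coin is uniform (p=0.5), maximizing binary entropy at 1 bit. The biased coin has H(0.95) ≈ 0.286 bits — its outcome is more predictable, so its entropy is lower.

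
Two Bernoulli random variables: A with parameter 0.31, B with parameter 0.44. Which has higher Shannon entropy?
B

For binary distributions, entropy is maximized at p=0.5 and decreases as p moves toward 0 or 1.

H(A) = H(0.31) = 0.8932 bits
H(B) = H(0.44) = 0.9896 bits

Distribution B (p=0.44) is closer to uniform (p=0.5), so it has higher entropy.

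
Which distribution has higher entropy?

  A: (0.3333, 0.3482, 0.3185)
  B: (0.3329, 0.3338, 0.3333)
B

Both distributions are close to uniform, making this a harder comparison.

H(A) = 1.5840 bits
H(B) = 1.5850 bits

The distribution closer to uniform has higher entropy.
Answer: B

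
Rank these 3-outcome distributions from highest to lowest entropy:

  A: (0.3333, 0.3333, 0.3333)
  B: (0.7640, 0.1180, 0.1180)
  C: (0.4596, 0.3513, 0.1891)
A > C > B

Key insight: Entropy is maximized by uniform distributions and minimized by concentrated distributions.

- Uniform distributions have maximum entropy log₂(3) = 1.5850 bits
- The more "peaked" or concentrated a distribution, the lower its entropy

Entropies:
  H(A) = 1.5850 bits
  H(B) = 1.0243 bits
  H(C) = 1.5000 bits

Ranking: A > C > B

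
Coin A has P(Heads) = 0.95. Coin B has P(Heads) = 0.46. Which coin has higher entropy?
B

For binary distributions, entropy is maximized at p=0.5 and decreases as p moves toward 0 or 1.

H(A) = H(0.95) = 0.2864 bits
H(B) = H(0.46) = 0.9954 bits

Distribution B (p=0.46) is closer to uniform (p=0.5), so it has higher entropy.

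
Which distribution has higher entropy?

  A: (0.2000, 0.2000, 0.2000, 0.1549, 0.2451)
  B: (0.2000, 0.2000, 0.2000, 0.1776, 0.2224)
B

Both distributions are close to uniform, making this a harder comparison.

H(A) = 2.3071 bits
H(B) = 2.3183 bits

The distribution closer to uniform has higher entropy.
Answer: B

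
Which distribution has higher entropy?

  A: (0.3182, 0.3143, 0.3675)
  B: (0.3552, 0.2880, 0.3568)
A

Both distributions are close to uniform, making this a harder comparison.

H(A) = 1.5812 bits
H(B) = 1.5781 bits

The distribution closer to uniform has higher entropy.
Answer: A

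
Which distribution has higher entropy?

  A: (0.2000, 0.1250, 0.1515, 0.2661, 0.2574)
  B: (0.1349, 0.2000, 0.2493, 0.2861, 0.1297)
A

Both distributions are close to uniform, making this a harder comparison.

H(A) = 2.2640 bits
H(B) = 2.2526 bits

The distribution closer to uniform has higher entropy.
Answer: A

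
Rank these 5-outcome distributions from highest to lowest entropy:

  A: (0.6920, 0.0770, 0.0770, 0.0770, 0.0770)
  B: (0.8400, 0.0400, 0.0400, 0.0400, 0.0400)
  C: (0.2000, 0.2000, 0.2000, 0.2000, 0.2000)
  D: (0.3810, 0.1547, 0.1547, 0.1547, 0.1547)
C > D > A > B

Key insight: Entropy is maximized by uniform distributions and minimized by concentrated distributions.

Entropies:
  H(A) = 1.5069 bits
  H(B) = 0.9543 bits
  H(C) = 2.3219 bits
  H(D) = 2.1967 bits

Ranking: C > D > A > B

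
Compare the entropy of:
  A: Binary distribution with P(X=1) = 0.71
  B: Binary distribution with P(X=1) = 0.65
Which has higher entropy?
B

For binary distributions, entropy is maximized at p=0.5 and decreases as p moves toward 0 or 1.

H(A) = H(0.71) = 0.8687 bits
H(B) = H(0.65) = 0.9341 bits

Distribution B (p=0.65) is closer to uniform (p=0.5), so it has higher entropy.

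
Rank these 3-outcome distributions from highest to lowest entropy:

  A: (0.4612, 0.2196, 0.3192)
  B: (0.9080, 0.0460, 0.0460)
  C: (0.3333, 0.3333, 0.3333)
C > A > B

Key insight: Entropy is maximized by uniform distributions and minimized by concentrated distributions.

- Uniform distributions have maximum entropy log₂(3) = 1.5850 bits
- The more "peaked" or concentrated a distribution, the lower its entropy

Entropies:
  H(A) = 1.5211 bits
  H(B) = 0.5351 bits
  H(C) = 1.5850 bits

Ranking: C > A > B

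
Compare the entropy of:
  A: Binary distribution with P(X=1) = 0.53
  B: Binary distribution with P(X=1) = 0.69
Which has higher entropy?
A

For binary distributions, entropy is maximized at p=0.5 and decreases as p moves toward 0 or 1.

H(A) = H(0.53) = 0.9974 bits
H(B) = H(0.69) = 0.8932 bits

Distribution A (p=0.53) is closer to uniform (p=0.5), so it has higher entropy.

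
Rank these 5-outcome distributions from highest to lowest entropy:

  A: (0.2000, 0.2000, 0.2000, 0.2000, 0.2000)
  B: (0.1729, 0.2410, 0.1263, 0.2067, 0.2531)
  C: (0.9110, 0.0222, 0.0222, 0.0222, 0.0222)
A > B > C

Key insight: Entropy is maximized by uniform distributions and minimized by concentrated distributions.

- Uniform distributions have maximum entropy log₂(5) = 2.3219 bits
- The more "peaked" or concentrated a distribution, the lower its entropy

Entropies:
  H(A) = 2.3219 bits
  H(B) = 2.2813 bits
  H(C) = 0.6111 bits

Ranking: A > B > C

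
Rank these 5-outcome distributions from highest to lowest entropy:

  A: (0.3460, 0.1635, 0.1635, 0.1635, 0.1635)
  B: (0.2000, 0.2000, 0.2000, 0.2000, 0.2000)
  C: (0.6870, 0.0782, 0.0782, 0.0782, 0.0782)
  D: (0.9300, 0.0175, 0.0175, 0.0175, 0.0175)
B > A > C > D

Key insight: Entropy is maximized by uniform distributions and minimized by concentrated distributions.

Entropies:
  H(A) = 2.2384 bits
  H(B) = 2.3219 bits
  H(C) = 1.5226 bits
  H(D) = 0.5059 bits

Ranking: B > A > C > D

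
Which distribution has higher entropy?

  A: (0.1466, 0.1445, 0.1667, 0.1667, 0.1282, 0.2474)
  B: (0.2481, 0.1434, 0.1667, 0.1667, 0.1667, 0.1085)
A

Both distributions are close to uniform, making this a harder comparison.

H(A) = 2.5494 bits
H(B) = 2.5409 bits

The distribution closer to uniform has higher entropy.
Answer: A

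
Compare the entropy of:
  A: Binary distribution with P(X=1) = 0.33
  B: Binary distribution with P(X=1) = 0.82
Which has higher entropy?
A

For binary distributions, entropy is maximized at p=0.5 and decreases as p moves toward 0 or 1.

H(A) = H(0.33) = 0.9149 bits
H(B) = H(0.82) = 0.6801 bits

Distribution A (p=0.33) is closer to uniform (p=0.5), so it has higher entropy.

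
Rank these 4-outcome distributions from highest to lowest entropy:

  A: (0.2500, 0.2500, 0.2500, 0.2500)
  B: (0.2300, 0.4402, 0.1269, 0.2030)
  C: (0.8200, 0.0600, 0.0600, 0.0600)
A > B > C

Key insight: Entropy is maximized by uniform distributions and minimized by concentrated distributions.

- Uniform distributions have maximum entropy log₂(4) = 2.0000 bits
- The more "peaked" or concentrated a distribution, the lower its entropy

Entropies:
  H(A) = 2.0000 bits
  H(B) = 1.8537 bits
  H(C) = 0.9654 bits

Ranking: A > B > C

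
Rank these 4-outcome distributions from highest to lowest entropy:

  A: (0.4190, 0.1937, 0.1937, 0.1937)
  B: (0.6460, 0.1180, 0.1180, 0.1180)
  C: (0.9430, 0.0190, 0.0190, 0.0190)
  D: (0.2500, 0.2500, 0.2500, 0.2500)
D > A > B > C

Key insight: Entropy is maximized by uniform distributions and minimized by concentrated distributions.

Entropies:
  H(A) = 1.9018 bits
  H(B) = 1.4987 bits
  H(C) = 0.4058 bits
  H(D) = 2.0000 bits

Ranking: D > A > B > C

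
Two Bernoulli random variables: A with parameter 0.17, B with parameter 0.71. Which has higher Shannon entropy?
B

For binary distributions, entropy is maximized at p=0.5 and decreases as p moves toward 0 or 1.

H(A) = H(0.17) = 0.6577 bits
H(B) = H(0.71) = 0.8687 bits

Distribution B (p=0.71) is closer to uniform (p=0.5), so it has higher entropy.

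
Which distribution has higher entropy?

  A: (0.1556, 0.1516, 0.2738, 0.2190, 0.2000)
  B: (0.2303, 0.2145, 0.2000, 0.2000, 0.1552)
B

Both distributions are close to uniform, making this a harder comparison.

H(A) = 2.2861 bits
H(B) = 2.3102 bits

The distribution closer to uniform has higher entropy.
Answer: B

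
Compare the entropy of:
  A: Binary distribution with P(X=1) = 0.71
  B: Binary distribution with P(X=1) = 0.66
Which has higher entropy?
B

For binary distributions, entropy is maximized at p=0.5 and decreases as p moves toward 0 or 1.

H(A) = H(0.71) = 0.8687 bits
H(B) = H(0.66) = 0.9248 bits

Distribution B (p=0.66) is closer to uniform (p=0.5), so it has higher entropy.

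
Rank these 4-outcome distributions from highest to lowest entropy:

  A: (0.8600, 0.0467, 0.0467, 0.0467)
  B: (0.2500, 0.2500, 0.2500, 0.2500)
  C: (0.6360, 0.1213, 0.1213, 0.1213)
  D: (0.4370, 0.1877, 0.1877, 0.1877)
B > D > C > A

Key insight: Entropy is maximized by uniform distributions and minimized by concentrated distributions.

Entropies:
  H(A) = 0.8061 bits
  H(B) = 2.0000 bits
  H(C) = 1.5229 bits
  H(D) = 1.8809 bits

Ranking: B > D > C > A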